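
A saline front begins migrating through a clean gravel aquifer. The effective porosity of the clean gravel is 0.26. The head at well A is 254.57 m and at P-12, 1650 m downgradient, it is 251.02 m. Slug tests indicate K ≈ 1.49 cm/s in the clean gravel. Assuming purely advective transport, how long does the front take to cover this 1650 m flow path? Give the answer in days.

Convert K: 1.49 cm/s × 864 = 1287 m/day.
Hydraulic gradient i = (254.57 − 251.02) / 1650 = 3.55 / 1650 = 0.002152.
Darcy flux q = K · i = 1287 × 0.002152 = 2.770 m/day.
Seepage velocity v = q / n_e = 2.770 / 0.26 = 10.65 m/day.
Travel time t = L / v = 1650 / 10.65 = 154.9 days.

155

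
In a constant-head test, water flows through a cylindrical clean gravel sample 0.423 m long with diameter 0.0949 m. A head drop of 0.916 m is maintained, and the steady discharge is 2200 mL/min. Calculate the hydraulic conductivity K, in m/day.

207

Cross-sectional area A = π·(d/2)² = π × (0.0949/2)² = 0.007073 m².
Convert discharge: 2200 mL/min = 3.667e-05 m³/s.
Darcy's law rearranged: K = Q·L / (A·Δh) = 3.667e-05 × 0.423 / (0.007073 × 0.916) = 0.002394 m/s = 206.8 m/day.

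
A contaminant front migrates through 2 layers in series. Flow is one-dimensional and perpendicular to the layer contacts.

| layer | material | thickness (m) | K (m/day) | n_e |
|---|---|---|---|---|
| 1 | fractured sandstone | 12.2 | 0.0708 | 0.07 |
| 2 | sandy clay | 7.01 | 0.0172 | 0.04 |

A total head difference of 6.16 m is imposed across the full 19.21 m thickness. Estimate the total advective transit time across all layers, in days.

With flow normal to the layers, continuity requires the same specific discharge q through every layer.
Σ(b_i/K_i) = 12.2/0.0708 + 7.01/0.0172 = 579.9 d.
q = Δh / Σ(b_i/K_i) = 6.16 / 579.9 = 0.01062 m/day.
In each layer the seepage velocity is v_i = q/n_i, so the layer transit time is t_i = b_i·n_i / q:
  layer 1 (fractured sandstone): t_1 = 12.2 × 0.07 / 0.01062 = 80.39 d
  layer 2 (sandy clay): t_2 = 7.01 × 0.04 / 0.01062 = 26.40 d
Total t = Σ t_i = 106.8 days.

107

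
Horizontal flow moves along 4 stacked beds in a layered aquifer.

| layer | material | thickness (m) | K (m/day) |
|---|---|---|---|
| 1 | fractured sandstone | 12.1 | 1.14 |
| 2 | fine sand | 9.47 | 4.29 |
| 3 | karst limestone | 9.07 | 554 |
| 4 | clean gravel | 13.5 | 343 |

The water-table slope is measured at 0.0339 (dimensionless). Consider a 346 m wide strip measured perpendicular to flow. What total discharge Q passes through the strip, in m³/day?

Flow is parallel to layering, so each bed carries its own Darcy discharge and the transmissivities add.
Σ(K_i·b_i) = 1.14×12.1 + 4.29×9.47 + 554×9.07 + 343×13.5 = 9710 m²/day.
Hydraulic gradient i = 0.0339.
Q = Σ(K_i·b_i) · W · i = 9710 × 346 × 0.03390 = 1.139e+05 m³/day.

114000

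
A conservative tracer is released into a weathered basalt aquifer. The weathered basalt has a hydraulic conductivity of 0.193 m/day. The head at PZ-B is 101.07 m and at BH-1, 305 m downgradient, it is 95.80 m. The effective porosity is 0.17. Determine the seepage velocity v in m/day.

Hydraulic gradient i = (101.07 − 95.80) / 305 = 5.27 / 305 = 0.01728.
Darcy flux q = K · i = 0.1930 × 0.01728 = 0.003335 m/day.
Seepage velocity v = q / n_e = 0.003335 / 0.17 = 0.01962 m/day.

0.0196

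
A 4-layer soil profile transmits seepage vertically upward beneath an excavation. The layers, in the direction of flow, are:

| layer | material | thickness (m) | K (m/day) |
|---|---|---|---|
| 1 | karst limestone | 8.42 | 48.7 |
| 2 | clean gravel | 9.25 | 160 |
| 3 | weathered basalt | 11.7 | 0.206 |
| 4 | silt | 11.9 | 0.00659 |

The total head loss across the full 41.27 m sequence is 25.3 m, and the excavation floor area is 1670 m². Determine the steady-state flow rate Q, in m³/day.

22.7

Flow is perpendicular to layering, so the layers act in series and the equivalent K is the thickness-weighted harmonic mean.
Total thickness L = 8.42 + 9.25 + 11.7 + 11.9 = 41.27 m.
Σ(b_i/K_i) = 8.42/48.7 + 9.25/160 + 11.7/0.206 + 11.9/0.00659 = 1863 d.
K_eq = L / Σ(b_i/K_i) = 41.27 / 1863 = 0.02215 m/day.
Q = K_eq · A · (Δh/L) = 0.02215 × 1670 × (25.3/41.27) = 22.68 m³/day.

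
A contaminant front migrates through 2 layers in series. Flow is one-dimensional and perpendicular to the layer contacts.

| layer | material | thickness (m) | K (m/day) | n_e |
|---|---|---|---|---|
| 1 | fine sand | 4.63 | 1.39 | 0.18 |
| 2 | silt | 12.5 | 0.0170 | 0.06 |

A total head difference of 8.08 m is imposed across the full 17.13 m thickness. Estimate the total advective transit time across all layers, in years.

With flow normal to the layers, continuity requires the same specific discharge q through every layer.
Σ(b_i/K_i) = 4.63/1.39 + 12.5/0.0170 = 738.6 d.
q = Δh / Σ(b_i/K_i) = 8.08 / 738.6 = 0.01094 m/day.
In each layer the seepage velocity is v_i = q/n_i, so the layer transit time is t_i = b_i·n_i / q:
  layer 1 (fine sand): t_1 = 4.63 × 0.18 / 0.01094 = 76.18 d
  layer 2 (silt): t_2 = 12.5 × 0.06 / 0.01094 = 68.56 d
Total t = Σ t_i = 144.7 days = 0.3963 years.

0.396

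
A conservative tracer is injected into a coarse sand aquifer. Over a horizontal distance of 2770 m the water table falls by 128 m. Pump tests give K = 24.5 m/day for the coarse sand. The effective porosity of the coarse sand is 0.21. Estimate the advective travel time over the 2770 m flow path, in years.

1.41

Hydraulic gradient i = Δh / L = 128 / 2770 = 0.04621.
Darcy flux q = K · i = 24.50 × 0.04621 = 1.132 m/day.
Seepage velocity v = q / n_e = 1.132 / 0.21 = 5.391 m/day.
Travel time t = L / v = 2770 / 5.391 = 513.8 days = 1.407 years.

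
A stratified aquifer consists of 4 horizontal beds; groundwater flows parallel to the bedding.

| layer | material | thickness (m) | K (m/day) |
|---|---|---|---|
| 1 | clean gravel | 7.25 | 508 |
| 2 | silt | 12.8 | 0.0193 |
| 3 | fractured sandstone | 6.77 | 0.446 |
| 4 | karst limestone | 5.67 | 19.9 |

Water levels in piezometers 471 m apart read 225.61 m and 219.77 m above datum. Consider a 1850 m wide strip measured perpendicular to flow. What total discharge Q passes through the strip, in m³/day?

Flow is parallel to layering, so each bed carries its own Darcy discharge and the transmissivities add.
Σ(K_i·b_i) = 508×7.25 + 0.0193×12.8 + 0.446×6.77 + 19.9×5.67 = 3799 m²/day.
Hydraulic gradient i = (225.61 − 219.77) / 471 = 5.84 / 471 = 0.01240.
Q = Σ(K_i·b_i) · W · i = 3799 × 1850 × 0.01240 = 87145 m³/day.

87100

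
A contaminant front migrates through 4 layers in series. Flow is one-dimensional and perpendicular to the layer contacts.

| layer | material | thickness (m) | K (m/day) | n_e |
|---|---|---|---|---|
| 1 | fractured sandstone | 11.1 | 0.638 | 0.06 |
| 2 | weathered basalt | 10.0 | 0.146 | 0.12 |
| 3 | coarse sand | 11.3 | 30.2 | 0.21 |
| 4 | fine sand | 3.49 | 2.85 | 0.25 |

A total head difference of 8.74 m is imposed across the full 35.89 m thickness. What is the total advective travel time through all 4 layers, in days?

With flow normal to the layers, continuity requires the same specific discharge q through every layer.
Σ(b_i/K_i) = 11.1/0.638 + 10.0/0.146 + 11.3/30.2 + 3.49/2.85 = 87.49 d.
q = Δh / Σ(b_i/K_i) = 8.74 / 87.49 = 0.09990 m/day.
In each layer the seepage velocity is v_i = q/n_i, so the layer transit time is t_i = b_i·n_i / q:
  layer 1 (fractured sandstone): t_1 = 11.1 × 0.06 / 0.09990 = 6.667 d
  layer 2 (weathered basalt): t_2 = 10.0 × 0.12 / 0.09990 = 12.01 d
  layer 3 (coarse sand): t_3 = 11.3 × 0.21 / 0.09990 = 23.75 d
  layer 4 (fine sand): t_4 = 3.49 × 0.25 / 0.09990 = 8.734 d
Total t = Σ t_i = 51.17 days.

51.2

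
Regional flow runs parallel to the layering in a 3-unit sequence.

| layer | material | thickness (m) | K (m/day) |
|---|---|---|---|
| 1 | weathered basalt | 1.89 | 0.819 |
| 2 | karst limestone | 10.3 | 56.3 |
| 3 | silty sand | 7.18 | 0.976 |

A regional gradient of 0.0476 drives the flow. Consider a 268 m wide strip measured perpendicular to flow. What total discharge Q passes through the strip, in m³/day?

7510

Flow is parallel to layering, so each bed carries its own Darcy discharge and the transmissivities add.
Σ(K_i·b_i) = 0.819×1.89 + 56.3×10.3 + 0.976×7.18 = 588.4 m²/day.
Hydraulic gradient i = 0.0476.
Q = Σ(K_i·b_i) · W · i = 588.4 × 268 × 0.04760 = 7507 m³/day.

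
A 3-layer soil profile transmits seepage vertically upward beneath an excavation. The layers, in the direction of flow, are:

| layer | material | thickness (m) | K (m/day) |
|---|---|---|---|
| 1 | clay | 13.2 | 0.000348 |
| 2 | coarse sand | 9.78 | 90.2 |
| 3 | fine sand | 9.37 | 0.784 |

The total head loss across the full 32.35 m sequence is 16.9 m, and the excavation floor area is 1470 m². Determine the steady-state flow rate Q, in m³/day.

Flow is perpendicular to layering, so the layers act in series and the equivalent K is the thickness-weighted harmonic mean.
Total thickness L = 13.2 + 9.78 + 9.37 = 32.35 m.
Σ(b_i/K_i) = 13.2/0.000348 + 9.78/90.2 + 9.37/0.784 = 37943 d.
K_eq = L / Σ(b_i/K_i) = 32.35 / 37943 = 0.0008526 m/day.
Q = K_eq · A · (Δh/L) = 0.0008526 × 1470 × (16.9/32.35) = 0.6547 m³/day.

0.655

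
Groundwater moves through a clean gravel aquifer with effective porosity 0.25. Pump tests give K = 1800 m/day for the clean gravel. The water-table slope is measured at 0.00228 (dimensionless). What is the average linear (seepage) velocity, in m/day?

Hydraulic gradient i = 0.00228.
Darcy flux q = K · i = 1800 × 0.002280 = 4.104 m/day.
Seepage velocity v = q / n_e = 4.104 / 0.25 = 16.42 m/day.

16.4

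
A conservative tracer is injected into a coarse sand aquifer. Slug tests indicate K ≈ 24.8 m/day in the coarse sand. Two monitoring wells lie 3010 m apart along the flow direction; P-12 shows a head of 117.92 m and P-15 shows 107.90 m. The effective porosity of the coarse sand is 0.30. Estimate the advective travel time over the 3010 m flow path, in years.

Hydraulic gradient i = (117.92 − 107.90) / 3010 = 10.02 / 3010 = 0.003329.
Darcy flux q = K · i = 24.80 × 0.003329 = 0.08256 m/day.
Seepage velocity v = q / n_e = 0.08256 / 0.30 = 0.2752 m/day.
Travel time t = L / v = 3010 / 0.2752 = 10938 days = 29.95 years.

29.9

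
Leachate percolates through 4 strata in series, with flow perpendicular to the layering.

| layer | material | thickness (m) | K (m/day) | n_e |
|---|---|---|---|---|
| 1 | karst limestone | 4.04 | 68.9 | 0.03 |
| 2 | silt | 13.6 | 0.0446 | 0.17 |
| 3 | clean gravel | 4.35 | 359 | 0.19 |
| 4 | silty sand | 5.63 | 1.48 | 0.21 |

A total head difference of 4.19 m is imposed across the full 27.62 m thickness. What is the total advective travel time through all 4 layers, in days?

With flow normal to the layers, continuity requires the same specific discharge q through every layer.
Σ(b_i/K_i) = 4.04/68.9 + 13.6/0.0446 + 4.35/359 + 5.63/1.48 = 308.8 d.
q = Δh / Σ(b_i/K_i) = 4.19 / 308.8 = 0.01357 m/day.
In each layer the seepage velocity is v_i = q/n_i, so the layer transit time is t_i = b_i·n_i / q:
  layer 1 (karst limestone): t_1 = 4.04 × 0.03 / 0.01357 = 8.933 d
  layer 2 (silt): t_2 = 13.6 × 0.17 / 0.01357 = 170.4 d
  layer 3 (clean gravel): t_3 = 4.35 × 0.19 / 0.01357 = 60.91 d
  layer 4 (silty sand): t_4 = 5.63 × 0.21 / 0.01357 = 87.14 d
Total t = Σ t_i = 327.4 days.

327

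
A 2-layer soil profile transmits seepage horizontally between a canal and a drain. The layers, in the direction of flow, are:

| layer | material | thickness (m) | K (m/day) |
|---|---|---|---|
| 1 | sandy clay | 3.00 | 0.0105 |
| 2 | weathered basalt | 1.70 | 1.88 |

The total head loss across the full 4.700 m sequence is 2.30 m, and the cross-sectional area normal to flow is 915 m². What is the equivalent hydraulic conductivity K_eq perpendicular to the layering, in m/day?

Flow is perpendicular to layering, so the layers act in series and the equivalent K is the thickness-weighted harmonic mean.
Total thickness L = 3.00 + 1.70 = 4.700 m.
Σ(b_i/K_i) = 3.00/0.0105 + 1.70/1.88 = 286.6 d.
K_eq = L / Σ(b_i/K_i) = 4.700 / 286.6 = 0.01640 m/day.

0.0164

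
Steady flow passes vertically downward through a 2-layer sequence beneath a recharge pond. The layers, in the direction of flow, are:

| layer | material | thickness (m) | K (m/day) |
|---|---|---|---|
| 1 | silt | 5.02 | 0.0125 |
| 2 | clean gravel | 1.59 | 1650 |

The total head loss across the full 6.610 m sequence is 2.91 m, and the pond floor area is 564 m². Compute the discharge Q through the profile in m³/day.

4.09

Flow is perpendicular to layering, so the layers act in series and the equivalent K is the thickness-weighted harmonic mean.
Total thickness L = 5.02 + 1.59 = 6.610 m.
Σ(b_i/K_i) = 5.02/0.0125 + 1.59/1650 = 401.6 d.
K_eq = L / Σ(b_i/K_i) = 6.610 / 401.6 = 0.01646 m/day.
Q = K_eq · A · (Δh/L) = 0.01646 × 564 × (2.91/6.610) = 4.087 m³/day.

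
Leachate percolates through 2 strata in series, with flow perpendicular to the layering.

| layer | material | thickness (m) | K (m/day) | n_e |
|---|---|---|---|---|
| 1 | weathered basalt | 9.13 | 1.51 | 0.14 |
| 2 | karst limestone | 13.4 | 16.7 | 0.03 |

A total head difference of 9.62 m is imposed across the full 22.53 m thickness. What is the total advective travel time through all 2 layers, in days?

With flow normal to the layers, continuity requires the same specific discharge q through every layer.
Σ(b_i/K_i) = 9.13/1.51 + 13.4/16.7 = 6.849 d.
q = Δh / Σ(b_i/K_i) = 9.62 / 6.849 = 1.405 m/day.
In each layer the seepage velocity is v_i = q/n_i, so the layer transit time is t_i = b_i·n_i / q:
  layer 1 (weathered basalt): t_1 = 9.13 × 0.14 / 1.405 = 0.9100 d
  layer 2 (karst limestone): t_2 = 13.4 × 0.03 / 1.405 = 0.2862 d
Total t = Σ t_i = 1.196 days.

1.20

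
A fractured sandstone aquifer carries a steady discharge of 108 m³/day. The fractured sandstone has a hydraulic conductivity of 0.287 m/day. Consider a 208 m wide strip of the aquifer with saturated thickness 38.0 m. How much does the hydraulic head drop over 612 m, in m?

29.1

Cross-sectional area A = 208 × 38.0 = 7904 m².
From Q = K·A·i, i = Q / (K·A) = 108 / (0.2870 × 7904) = 0.04761.
Head loss Δh = i · L = 0.04761 × 612 = 29.14 m.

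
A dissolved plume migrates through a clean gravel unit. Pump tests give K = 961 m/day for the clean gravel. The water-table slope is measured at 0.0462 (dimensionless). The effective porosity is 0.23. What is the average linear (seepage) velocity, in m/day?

193

Hydraulic gradient i = 0.0462.
Darcy flux q = K · i = 961.0 × 0.04620 = 44.40 m/day.
Seepage velocity v = q / n_e = 44.40 / 0.23 = 193.0 m/day.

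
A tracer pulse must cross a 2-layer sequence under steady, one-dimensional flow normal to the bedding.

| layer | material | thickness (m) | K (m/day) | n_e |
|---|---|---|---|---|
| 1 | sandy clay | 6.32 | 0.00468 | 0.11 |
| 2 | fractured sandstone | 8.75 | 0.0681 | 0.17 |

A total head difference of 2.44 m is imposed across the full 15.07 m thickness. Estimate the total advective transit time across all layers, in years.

3.62

With flow normal to the layers, continuity requires the same specific discharge q through every layer.
Σ(b_i/K_i) = 6.32/0.00468 + 8.75/0.0681 = 1479 d.
q = Δh / Σ(b_i/K_i) = 2.44 / 1479 = 0.001650 m/day.
In each layer the seepage velocity is v_i = q/n_i, so the layer transit time is t_i = b_i·n_i / q:
  layer 1 (sandy clay): t_1 = 6.32 × 0.11 / 0.001650 = 421.4 d
  layer 2 (fractured sandstone): t_2 = 8.75 × 0.17 / 0.001650 = 901.6 d
Total t = Σ t_i = 1323 days = 3.622 years.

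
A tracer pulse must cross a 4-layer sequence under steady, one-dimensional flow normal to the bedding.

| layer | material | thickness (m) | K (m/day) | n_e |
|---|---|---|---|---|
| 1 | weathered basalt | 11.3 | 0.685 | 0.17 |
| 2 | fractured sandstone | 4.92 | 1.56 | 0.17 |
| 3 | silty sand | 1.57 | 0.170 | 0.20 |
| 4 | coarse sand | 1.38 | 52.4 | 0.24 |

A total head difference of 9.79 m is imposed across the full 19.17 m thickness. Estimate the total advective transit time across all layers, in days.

With flow normal to the layers, continuity requires the same specific discharge q through every layer.
Σ(b_i/K_i) = 11.3/0.685 + 4.92/1.56 + 1.57/0.170 + 1.38/52.4 = 28.91 d.
q = Δh / Σ(b_i/K_i) = 9.79 / 28.91 = 0.3386 m/day.
In each layer the seepage velocity is v_i = q/n_i, so the layer transit time is t_i = b_i·n_i / q:
  layer 1 (weathered basalt): t_1 = 11.3 × 0.17 / 0.3386 = 5.673 d
  layer 2 (fractured sandstone): t_2 = 4.92 × 0.17 / 0.3386 = 2.470 d
  layer 3 (silty sand): t_3 = 1.57 × 0.20 / 0.3386 = 0.9273 d
  layer 4 (coarse sand): t_4 = 1.38 × 0.24 / 0.3386 = 0.9781 d
Total t = Σ t_i = 10.05 days.

10.0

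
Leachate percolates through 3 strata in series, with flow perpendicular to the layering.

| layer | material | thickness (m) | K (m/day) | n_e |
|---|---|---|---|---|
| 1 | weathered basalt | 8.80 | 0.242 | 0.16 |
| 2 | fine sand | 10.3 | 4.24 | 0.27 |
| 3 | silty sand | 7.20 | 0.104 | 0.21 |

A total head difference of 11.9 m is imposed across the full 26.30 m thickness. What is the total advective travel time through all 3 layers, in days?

With flow normal to the layers, continuity requires the same specific discharge q through every layer.
Σ(b_i/K_i) = 8.80/0.242 + 10.3/4.24 + 7.20/0.104 = 108.0 d.
q = Δh / Σ(b_i/K_i) = 11.9 / 108.0 = 0.1102 m/day.
In each layer the seepage velocity is v_i = q/n_i, so the layer transit time is t_i = b_i·n_i / q:
  layer 1 (weathered basalt): t_1 = 8.80 × 0.16 / 0.1102 = 12.78 d
  layer 2 (fine sand): t_2 = 10.3 × 0.27 / 0.1102 = 25.24 d
  layer 3 (silty sand): t_3 = 7.20 × 0.21 / 0.1102 = 13.73 d
Total t = Σ t_i = 51.75 days.

51.8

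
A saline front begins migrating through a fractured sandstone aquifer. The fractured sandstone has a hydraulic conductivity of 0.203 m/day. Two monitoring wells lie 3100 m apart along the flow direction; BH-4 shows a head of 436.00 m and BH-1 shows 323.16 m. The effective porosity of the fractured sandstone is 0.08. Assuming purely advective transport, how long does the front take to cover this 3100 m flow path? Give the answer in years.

91.9

Hydraulic gradient i = (436.00 − 323.16) / 3100 = 112.84 / 3100 = 0.03640.
Darcy flux q = K · i = 0.2030 × 0.03640 = 0.007389 m/day.
Seepage velocity v = q / n_e = 0.007389 / 0.08 = 0.09237 m/day.
Travel time t = L / v = 3100 / 0.09237 = 33562 days = 91.89 years.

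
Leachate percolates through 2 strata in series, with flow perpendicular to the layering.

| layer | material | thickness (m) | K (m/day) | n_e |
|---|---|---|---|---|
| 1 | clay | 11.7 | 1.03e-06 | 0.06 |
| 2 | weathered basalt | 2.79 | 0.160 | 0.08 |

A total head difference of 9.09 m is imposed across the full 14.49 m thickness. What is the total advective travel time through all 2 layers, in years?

3170

With flow normal to the layers, continuity requires the same specific discharge q through every layer.
Σ(b_i/K_i) = 11.7/1.03e-06 + 2.79/0.160 = 1.136e+07 d.
q = Δh / Σ(b_i/K_i) = 9.09 / 1.136e+07 = 8.002e-07 m/day.
In each layer the seepage velocity is v_i = q/n_i, so the layer transit time is t_i = b_i·n_i / q:
  layer 1 (clay): t_1 = 11.7 × 0.06 / 8.002e-07 = 8.772e+05 d
  layer 2 (weathered basalt): t_2 = 2.79 × 0.08 / 8.002e-07 = 2.789e+05 d
Total t = Σ t_i = 1.156e+06 days = 3165 years.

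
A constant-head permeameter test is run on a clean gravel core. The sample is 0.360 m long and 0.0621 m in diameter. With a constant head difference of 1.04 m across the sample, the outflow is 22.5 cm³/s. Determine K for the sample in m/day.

Cross-sectional area A = π·(d/2)² = π × (0.0621/2)² = 0.003029 m².
Convert discharge: 22.5 cm³/s = 2.250e-05 m³/s.
Darcy's law rearranged: K = Q·L / (A·Δh) = 2.250e-05 × 0.360 / (0.003029 × 1.04) = 0.002571 m/s = 222.2 m/day.

222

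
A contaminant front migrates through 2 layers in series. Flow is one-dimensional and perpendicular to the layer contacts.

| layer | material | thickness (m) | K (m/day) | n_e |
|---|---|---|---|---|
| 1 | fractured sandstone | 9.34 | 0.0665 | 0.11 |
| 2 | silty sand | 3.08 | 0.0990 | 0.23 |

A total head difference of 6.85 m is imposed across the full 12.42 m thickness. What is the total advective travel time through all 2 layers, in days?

43.5

With flow normal to the layers, continuity requires the same specific discharge q through every layer.
Σ(b_i/K_i) = 9.34/0.0665 + 3.08/0.0990 = 171.6 d.
q = Δh / Σ(b_i/K_i) = 6.85 / 171.6 = 0.03993 m/day.
In each layer the seepage velocity is v_i = q/n_i, so the layer transit time is t_i = b_i·n_i / q:
  layer 1 (fractured sandstone): t_1 = 9.34 × 0.11 / 0.03993 = 25.73 d
  layer 2 (silty sand): t_2 = 3.08 × 0.23 / 0.03993 = 17.74 d
Total t = Σ t_i = 43.47 days.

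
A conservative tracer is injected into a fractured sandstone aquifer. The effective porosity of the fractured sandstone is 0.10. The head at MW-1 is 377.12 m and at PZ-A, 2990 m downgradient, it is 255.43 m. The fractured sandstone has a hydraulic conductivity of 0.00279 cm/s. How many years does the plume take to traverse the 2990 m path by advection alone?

Convert K: 0.00279 cm/s × 864 = 2.411 m/day.
Hydraulic gradient i = (377.12 − 255.43) / 2990 = 121.69 / 2990 = 0.04070.
Darcy flux q = K · i = 2.411 × 0.04070 = 0.09811 m/day.
Seepage velocity v = q / n_e = 0.09811 / 0.10 = 0.9811 m/day.
Travel time t = L / v = 2990 / 0.9811 = 3048 days = 8.344 years.

8.34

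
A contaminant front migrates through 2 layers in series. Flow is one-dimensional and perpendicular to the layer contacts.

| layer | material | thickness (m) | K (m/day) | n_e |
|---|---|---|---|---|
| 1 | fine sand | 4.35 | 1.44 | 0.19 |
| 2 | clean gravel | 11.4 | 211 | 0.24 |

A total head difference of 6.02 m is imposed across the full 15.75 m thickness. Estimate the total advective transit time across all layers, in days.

With flow normal to the layers, continuity requires the same specific discharge q through every layer.
Σ(b_i/K_i) = 4.35/1.44 + 11.4/211 = 3.075 d.
q = Δh / Σ(b_i/K_i) = 6.02 / 3.075 = 1.958 m/day.
In each layer the seepage velocity is v_i = q/n_i, so the layer transit time is t_i = b_i·n_i / q:
  layer 1 (fine sand): t_1 = 4.35 × 0.19 / 1.958 = 0.4222 d
  layer 2 (clean gravel): t_2 = 11.4 × 0.24 / 1.958 = 1.397 d
Total t = Σ t_i = 1.820 days.

1.82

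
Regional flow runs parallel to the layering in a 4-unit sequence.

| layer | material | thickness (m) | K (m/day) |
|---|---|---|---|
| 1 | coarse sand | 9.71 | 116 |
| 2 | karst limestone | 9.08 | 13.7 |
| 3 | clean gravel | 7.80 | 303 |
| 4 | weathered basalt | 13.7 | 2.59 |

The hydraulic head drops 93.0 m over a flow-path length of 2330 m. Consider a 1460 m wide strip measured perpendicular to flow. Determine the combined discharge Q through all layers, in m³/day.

Flow is parallel to layering, so each bed carries its own Darcy discharge and the transmissivities add.
Σ(K_i·b_i) = 116×9.71 + 13.7×9.08 + 303×7.80 + 2.59×13.7 = 3650 m²/day.
Hydraulic gradient i = Δh / L = 93.0 / 2330 = 0.03991.
Q = Σ(K_i·b_i) · W · i = 3650 × 1460 × 0.03991 = 2.127e+05 m³/day.

213000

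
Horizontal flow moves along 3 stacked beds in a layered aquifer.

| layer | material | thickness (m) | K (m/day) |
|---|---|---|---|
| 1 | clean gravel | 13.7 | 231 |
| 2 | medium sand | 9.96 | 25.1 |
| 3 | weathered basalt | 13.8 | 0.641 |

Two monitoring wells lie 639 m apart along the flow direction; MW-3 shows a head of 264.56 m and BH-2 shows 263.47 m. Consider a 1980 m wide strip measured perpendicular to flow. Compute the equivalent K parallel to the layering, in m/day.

91.4

Flow is parallel to layering, so each bed carries its own Darcy discharge and the transmissivities add.
Σ(K_i·b_i) = 231×13.7 + 25.1×9.96 + 0.641×13.8 = 3424 m²/day.
Total thickness b = 37.46 m, so K_eq = Σ(K_i·b_i)/b = 91.39 m/day.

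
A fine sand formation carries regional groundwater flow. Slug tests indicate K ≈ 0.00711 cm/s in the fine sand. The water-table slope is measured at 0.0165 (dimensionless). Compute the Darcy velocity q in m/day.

0.101

Convert K: 0.00711 cm/s × 864 = 6.143 m/day.
Hydraulic gradient i = 0.0165.
Specific discharge q = K · i = 6.143 × 0.01650 = 0.1014 m/day.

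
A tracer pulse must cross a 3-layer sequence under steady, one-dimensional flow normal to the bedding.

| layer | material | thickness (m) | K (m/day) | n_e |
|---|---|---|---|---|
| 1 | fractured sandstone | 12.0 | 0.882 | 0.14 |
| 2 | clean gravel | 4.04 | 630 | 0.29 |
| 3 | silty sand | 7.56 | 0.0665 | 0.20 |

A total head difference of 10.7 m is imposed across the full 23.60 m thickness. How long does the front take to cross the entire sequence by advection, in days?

With flow normal to the layers, continuity requires the same specific discharge q through every layer.
Σ(b_i/K_i) = 12.0/0.882 + 4.04/630 + 7.56/0.0665 = 127.3 d.
q = Δh / Σ(b_i/K_i) = 10.7 / 127.3 = 0.08406 m/day.
In each layer the seepage velocity is v_i = q/n_i, so the layer transit time is t_i = b_i·n_i / q:
  layer 1 (fractured sandstone): t_1 = 12.0 × 0.14 / 0.08406 = 19.99 d
  layer 2 (clean gravel): t_2 = 4.04 × 0.29 / 0.08406 = 13.94 d
  layer 3 (silty sand): t_3 = 7.56 × 0.20 / 0.08406 = 17.99 d
Total t = Σ t_i = 51.91 days.

51.9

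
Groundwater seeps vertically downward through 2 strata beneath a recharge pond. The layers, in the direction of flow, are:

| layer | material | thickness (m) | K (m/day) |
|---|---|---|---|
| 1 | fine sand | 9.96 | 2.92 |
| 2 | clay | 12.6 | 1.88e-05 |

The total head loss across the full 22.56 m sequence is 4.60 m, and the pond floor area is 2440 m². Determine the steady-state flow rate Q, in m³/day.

Flow is perpendicular to layering, so the layers act in series and the equivalent K is the thickness-weighted harmonic mean.
Total thickness L = 9.96 + 12.6 = 22.56 m.
Σ(b_i/K_i) = 9.96/2.92 + 12.6/1.88e-05 = 6.702e+05 d.
K_eq = L / Σ(b_i/K_i) = 22.56 / 6.702e+05 = 3.366e-05 m/day.
Q = K_eq · A · (Δh/L) = 3.366e-05 × 2440 × (4.60/22.56) = 0.01675 m³/day.

0.0167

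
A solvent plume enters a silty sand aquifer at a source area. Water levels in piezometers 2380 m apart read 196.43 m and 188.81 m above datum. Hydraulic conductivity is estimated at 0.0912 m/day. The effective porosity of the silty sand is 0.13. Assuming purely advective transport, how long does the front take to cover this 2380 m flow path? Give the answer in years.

2900

Hydraulic gradient i = (196.43 − 188.81) / 2380 = 7.62 / 2380 = 0.003202.
Darcy flux q = K · i = 0.09120 × 0.003202 = 0.0002920 m/day.
Seepage velocity v = q / n_e = 0.0002920 / 0.13 = 0.002246 m/day.
Travel time t = L / v = 2380 / 0.002246 = 1.060e+06 days = 2901 years.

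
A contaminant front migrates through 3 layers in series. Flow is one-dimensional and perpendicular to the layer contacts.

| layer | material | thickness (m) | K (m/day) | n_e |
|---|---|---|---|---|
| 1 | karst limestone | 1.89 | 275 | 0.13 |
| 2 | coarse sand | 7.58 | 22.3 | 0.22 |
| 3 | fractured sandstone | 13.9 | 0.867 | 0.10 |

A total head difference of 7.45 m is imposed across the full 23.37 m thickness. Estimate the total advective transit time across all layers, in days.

7.26

With flow normal to the layers, continuity requires the same specific discharge q through every layer.
Σ(b_i/K_i) = 1.89/275 + 7.58/22.3 + 13.9/0.867 = 16.38 d.
q = Δh / Σ(b_i/K_i) = 7.45 / 16.38 = 0.4548 m/day.
In each layer the seepage velocity is v_i = q/n_i, so the layer transit time is t_i = b_i·n_i / q:
  layer 1 (karst limestone): t_1 = 1.89 × 0.13 / 0.4548 = 0.5402 d
  layer 2 (coarse sand): t_2 = 7.58 × 0.22 / 0.4548 = 3.666 d
  layer 3 (fractured sandstone): t_3 = 13.9 × 0.10 / 0.4548 = 3.056 d
Total t = Σ t_i = 7.262 days.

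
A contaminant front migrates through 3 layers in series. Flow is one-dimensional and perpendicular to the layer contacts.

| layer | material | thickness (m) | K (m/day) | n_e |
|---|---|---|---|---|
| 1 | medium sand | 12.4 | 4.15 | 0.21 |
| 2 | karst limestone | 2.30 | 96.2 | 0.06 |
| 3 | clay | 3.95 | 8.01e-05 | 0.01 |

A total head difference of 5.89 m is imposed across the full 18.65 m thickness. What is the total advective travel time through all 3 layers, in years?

With flow normal to the layers, continuity requires the same specific discharge q through every layer.
Σ(b_i/K_i) = 12.4/4.15 + 2.30/96.2 + 3.95/8.01e-05 = 49316 d.
q = Δh / Σ(b_i/K_i) = 5.89 / 49316 = 0.0001194 m/day.
In each layer the seepage velocity is v_i = q/n_i, so the layer transit time is t_i = b_i·n_i / q:
  layer 1 (medium sand): t_1 = 12.4 × 0.21 / 0.0001194 = 21803 d
  layer 2 (karst limestone): t_2 = 2.30 × 0.06 / 0.0001194 = 1155 d
  layer 3 (clay): t_3 = 3.95 × 0.01 / 0.0001194 = 330.7 d
Total t = Σ t_i = 23289 days = 63.76 years.

63.8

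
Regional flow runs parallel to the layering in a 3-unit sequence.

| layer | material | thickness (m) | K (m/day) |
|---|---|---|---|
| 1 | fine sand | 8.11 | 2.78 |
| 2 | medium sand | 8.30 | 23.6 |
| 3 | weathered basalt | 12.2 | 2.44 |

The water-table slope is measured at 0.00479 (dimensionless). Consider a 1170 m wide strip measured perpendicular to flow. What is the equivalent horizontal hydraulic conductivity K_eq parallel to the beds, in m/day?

8.68

Flow is parallel to layering, so each bed carries its own Darcy discharge and the transmissivities add.
Σ(K_i·b_i) = 2.78×8.11 + 23.6×8.30 + 2.44×12.2 = 248.2 m²/day.
Total thickness b = 28.61 m, so K_eq = Σ(K_i·b_i)/b = 8.675 m/day.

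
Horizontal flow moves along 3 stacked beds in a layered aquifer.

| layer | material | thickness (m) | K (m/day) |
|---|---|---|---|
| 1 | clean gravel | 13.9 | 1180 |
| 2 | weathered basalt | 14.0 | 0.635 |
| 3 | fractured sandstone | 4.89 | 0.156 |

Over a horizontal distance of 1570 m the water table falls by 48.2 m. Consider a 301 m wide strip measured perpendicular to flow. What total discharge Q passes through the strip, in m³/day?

Flow is parallel to layering, so each bed carries its own Darcy discharge and the transmissivities add.
Σ(K_i·b_i) = 1180×13.9 + 0.635×14.0 + 0.156×4.89 = 16412 m²/day.
Hydraulic gradient i = Δh / L = 48.2 / 1570 = 0.03070.
Q = Σ(K_i·b_i) · W · i = 16412 × 301 × 0.03070 = 1.517e+05 m³/day.

152000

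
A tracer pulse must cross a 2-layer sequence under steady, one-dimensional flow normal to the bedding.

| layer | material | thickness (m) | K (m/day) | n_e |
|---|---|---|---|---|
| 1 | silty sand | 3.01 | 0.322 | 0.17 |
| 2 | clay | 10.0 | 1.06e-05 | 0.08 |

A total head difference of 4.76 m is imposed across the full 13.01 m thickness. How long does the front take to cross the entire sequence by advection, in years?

712

With flow normal to the layers, continuity requires the same specific discharge q through every layer.
Σ(b_i/K_i) = 3.01/0.322 + 10.0/1.06e-05 = 9.434e+05 d.
q = Δh / Σ(b_i/K_i) = 4.76 / 9.434e+05 = 5.046e-06 m/day.
In each layer the seepage velocity is v_i = q/n_i, so the layer transit time is t_i = b_i·n_i / q:
  layer 1 (silty sand): t_1 = 3.01 × 0.17 / 5.046e-06 = 1.014e+05 d
  layer 2 (clay): t_2 = 10.0 × 0.08 / 5.046e-06 = 1.586e+05 d
Total t = Σ t_i = 2.600e+05 days = 711.8 years.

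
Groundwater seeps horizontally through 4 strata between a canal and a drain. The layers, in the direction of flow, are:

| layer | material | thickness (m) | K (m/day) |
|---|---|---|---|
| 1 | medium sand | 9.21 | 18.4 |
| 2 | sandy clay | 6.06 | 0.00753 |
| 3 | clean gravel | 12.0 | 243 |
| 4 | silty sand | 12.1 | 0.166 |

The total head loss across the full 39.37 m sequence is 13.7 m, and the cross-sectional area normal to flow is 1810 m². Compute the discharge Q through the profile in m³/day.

Flow is perpendicular to layering, so the layers act in series and the equivalent K is the thickness-weighted harmonic mean.
Total thickness L = 9.21 + 6.06 + 12.0 + 12.1 = 39.37 m.
Σ(b_i/K_i) = 9.21/18.4 + 6.06/0.00753 + 12.0/243 + 12.1/0.166 = 878.2 d.
K_eq = L / Σ(b_i/K_i) = 39.37 / 878.2 = 0.04483 m/day.
Q = K_eq · A · (Δh/L) = 0.04483 × 1810 × (13.7/39.37) = 28.24 m³/day.

28.2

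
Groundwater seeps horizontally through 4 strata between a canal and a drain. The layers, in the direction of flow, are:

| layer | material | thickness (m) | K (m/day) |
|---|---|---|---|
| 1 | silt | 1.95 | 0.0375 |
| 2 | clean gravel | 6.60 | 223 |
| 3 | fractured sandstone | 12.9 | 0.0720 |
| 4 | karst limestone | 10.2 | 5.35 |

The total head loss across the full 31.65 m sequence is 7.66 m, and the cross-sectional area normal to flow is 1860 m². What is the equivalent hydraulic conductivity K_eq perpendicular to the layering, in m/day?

0.136

Flow is perpendicular to layering, so the layers act in series and the equivalent K is the thickness-weighted harmonic mean.
Total thickness L = 1.95 + 6.60 + 12.9 + 10.2 = 31.65 m.
Σ(b_i/K_i) = 1.95/0.0375 + 6.60/223 + 12.9/0.0720 + 10.2/5.35 = 233.1 d.
K_eq = L / Σ(b_i/K_i) = 31.65 / 233.1 = 0.1358 m/day.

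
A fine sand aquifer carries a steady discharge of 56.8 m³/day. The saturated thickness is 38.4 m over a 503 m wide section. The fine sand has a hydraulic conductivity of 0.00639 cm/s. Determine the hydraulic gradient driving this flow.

Convert K: 0.00639 cm/s × 864 = 5.521 m/day.
Cross-sectional area A = 503 × 38.4 = 19315 m².
From Q = K·A·i, i = Q / (K·A) = 56.8 / (5.521 × 19315) = 0.0005326.

0.000533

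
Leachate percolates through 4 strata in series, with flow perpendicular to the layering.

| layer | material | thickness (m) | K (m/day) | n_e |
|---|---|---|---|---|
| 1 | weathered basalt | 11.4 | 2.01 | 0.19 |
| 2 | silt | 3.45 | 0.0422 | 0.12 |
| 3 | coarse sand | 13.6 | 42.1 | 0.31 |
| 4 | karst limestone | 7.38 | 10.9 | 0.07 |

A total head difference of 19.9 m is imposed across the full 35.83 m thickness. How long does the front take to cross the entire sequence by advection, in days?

32.5

With flow normal to the layers, continuity requires the same specific discharge q through every layer.
Σ(b_i/K_i) = 11.4/2.01 + 3.45/0.0422 + 13.6/42.1 + 7.38/10.9 = 88.43 d.
q = Δh / Σ(b_i/K_i) = 19.9 / 88.43 = 0.2250 m/day.
In each layer the seepage velocity is v_i = q/n_i, so the layer transit time is t_i = b_i·n_i / q:
  layer 1 (weathered basalt): t_1 = 11.4 × 0.19 / 0.2250 = 9.625 d
  layer 2 (silt): t_2 = 3.45 × 0.12 / 0.2250 = 1.840 d
  layer 3 (coarse sand): t_3 = 13.6 × 0.31 / 0.2250 = 18.73 d
  layer 4 (karst limestone): t_4 = 7.38 × 0.07 / 0.2250 = 2.296 d
Total t = Σ t_i = 32.49 days.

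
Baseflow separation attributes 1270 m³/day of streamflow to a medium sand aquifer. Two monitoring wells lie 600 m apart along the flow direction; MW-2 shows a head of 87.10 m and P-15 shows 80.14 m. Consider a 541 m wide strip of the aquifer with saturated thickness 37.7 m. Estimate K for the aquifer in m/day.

5.37

Cross-sectional area A = 541 × 37.7 = 20396 m².
Hydraulic gradient i = (87.10 − 80.14) / 600 = 6.96 / 600 = 0.01160.
From Q = K·A·i, K = Q / (A·i) = 1270 / (20396 × 0.01160) = 5.368 m/day.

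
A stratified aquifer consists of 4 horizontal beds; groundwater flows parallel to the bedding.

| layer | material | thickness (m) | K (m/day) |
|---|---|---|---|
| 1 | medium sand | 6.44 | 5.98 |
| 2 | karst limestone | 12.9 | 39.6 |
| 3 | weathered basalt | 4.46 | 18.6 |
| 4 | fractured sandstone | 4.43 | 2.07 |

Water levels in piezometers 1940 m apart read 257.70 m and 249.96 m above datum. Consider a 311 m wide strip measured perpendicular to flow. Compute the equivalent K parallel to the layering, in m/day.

Flow is parallel to layering, so each bed carries its own Darcy discharge and the transmissivities add.
Σ(K_i·b_i) = 5.98×6.44 + 39.6×12.9 + 18.6×4.46 + 2.07×4.43 = 641.5 m²/day.
Total thickness b = 28.23 m, so K_eq = Σ(K_i·b_i)/b = 22.72 m/day.

22.7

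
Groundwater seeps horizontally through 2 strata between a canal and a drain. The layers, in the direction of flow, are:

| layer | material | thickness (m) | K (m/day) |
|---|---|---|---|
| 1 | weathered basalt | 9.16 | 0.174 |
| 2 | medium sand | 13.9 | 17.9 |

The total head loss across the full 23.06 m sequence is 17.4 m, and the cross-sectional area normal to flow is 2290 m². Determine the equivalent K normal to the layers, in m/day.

0.432

Flow is perpendicular to layering, so the layers act in series and the equivalent K is the thickness-weighted harmonic mean.
Total thickness L = 9.16 + 13.9 = 23.06 m.
Σ(b_i/K_i) = 9.16/0.174 + 13.9/17.9 = 53.42 d.
K_eq = L / Σ(b_i/K_i) = 23.06 / 53.42 = 0.4317 m/day.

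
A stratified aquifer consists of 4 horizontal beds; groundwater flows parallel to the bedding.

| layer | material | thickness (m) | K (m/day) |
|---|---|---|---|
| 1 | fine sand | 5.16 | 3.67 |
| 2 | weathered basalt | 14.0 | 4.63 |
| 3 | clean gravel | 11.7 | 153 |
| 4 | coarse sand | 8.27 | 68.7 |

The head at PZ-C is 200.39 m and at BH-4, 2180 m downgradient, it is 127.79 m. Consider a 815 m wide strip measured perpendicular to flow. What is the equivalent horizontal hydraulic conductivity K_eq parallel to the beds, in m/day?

Flow is parallel to layering, so each bed carries its own Darcy discharge and the transmissivities add.
Σ(K_i·b_i) = 3.67×5.16 + 4.63×14.0 + 153×11.7 + 68.7×8.27 = 2442 m²/day.
Total thickness b = 39.13 m, so K_eq = Σ(K_i·b_i)/b = 62.41 m/day.

62.4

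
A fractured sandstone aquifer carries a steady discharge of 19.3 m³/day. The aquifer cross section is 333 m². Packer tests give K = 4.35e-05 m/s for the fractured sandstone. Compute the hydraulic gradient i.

0.0154

Convert K: 4.35e-05 m/s × 86400 = 3.758 m/day.
From Q = K·A·i, i = Q / (K·A) = 19.3 / (3.758 × 333.0) = 0.01542.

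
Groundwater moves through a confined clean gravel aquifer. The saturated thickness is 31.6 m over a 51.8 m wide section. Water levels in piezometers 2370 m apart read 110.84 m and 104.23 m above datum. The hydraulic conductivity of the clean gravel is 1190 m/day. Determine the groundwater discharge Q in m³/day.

5430

Cross-sectional area A = 51.8 × 31.6 = 1637 m².
Hydraulic gradient i = (110.84 − 104.23) / 2370 = 6.61 / 2370 = 0.002789.
Darcy's law: Q = K · A · i = 1190 × 1637 × 0.002789 = 5433 m³/day.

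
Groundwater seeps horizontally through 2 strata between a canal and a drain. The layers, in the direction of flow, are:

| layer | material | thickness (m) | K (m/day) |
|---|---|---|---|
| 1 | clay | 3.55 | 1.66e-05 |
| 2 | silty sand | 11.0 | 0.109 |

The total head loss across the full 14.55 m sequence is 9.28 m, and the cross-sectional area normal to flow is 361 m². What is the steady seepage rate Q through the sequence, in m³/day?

0.0157

Flow is perpendicular to layering, so the layers act in series and the equivalent K is the thickness-weighted harmonic mean.
Total thickness L = 3.55 + 11.0 = 14.55 m.
Σ(b_i/K_i) = 3.55/1.66e-05 + 11.0/0.109 = 2.140e+05 d.
K_eq = L / Σ(b_i/K_i) = 14.55 / 2.140e+05 = 6.800e-05 m/day.
Q = K_eq · A · (Δh/L) = 6.800e-05 × 361 × (9.28/14.55) = 0.01566 m³/day.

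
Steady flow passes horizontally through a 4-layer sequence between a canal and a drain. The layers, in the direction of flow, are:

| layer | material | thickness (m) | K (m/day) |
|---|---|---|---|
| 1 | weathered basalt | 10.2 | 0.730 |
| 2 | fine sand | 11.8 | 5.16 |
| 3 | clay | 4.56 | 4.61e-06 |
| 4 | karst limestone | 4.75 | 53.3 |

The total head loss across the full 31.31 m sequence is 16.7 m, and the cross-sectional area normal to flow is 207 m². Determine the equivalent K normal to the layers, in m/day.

3.17e-05

Flow is perpendicular to layering, so the layers act in series and the equivalent K is the thickness-weighted harmonic mean.
Total thickness L = 10.2 + 11.8 + 4.56 + 4.75 = 31.31 m.
Σ(b_i/K_i) = 10.2/0.730 + 11.8/5.16 + 4.56/4.61e-06 + 4.75/53.3 = 9.892e+05 d.
K_eq = L / Σ(b_i/K_i) = 31.31 / 9.892e+05 = 3.165e-05 m/day.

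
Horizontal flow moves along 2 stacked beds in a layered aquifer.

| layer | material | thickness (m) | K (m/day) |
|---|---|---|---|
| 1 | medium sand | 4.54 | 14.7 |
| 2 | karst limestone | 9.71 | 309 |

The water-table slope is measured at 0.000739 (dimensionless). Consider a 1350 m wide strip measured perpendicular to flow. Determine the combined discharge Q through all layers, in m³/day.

Flow is parallel to layering, so each bed carries its own Darcy discharge and the transmissivities add.
Σ(K_i·b_i) = 14.7×4.54 + 309×9.71 = 3067 m²/day.
Hydraulic gradient i = 0.000739.
Q = Σ(K_i·b_i) · W · i = 3067 × 1350 × 0.0007390 = 3060 m³/day.

3060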